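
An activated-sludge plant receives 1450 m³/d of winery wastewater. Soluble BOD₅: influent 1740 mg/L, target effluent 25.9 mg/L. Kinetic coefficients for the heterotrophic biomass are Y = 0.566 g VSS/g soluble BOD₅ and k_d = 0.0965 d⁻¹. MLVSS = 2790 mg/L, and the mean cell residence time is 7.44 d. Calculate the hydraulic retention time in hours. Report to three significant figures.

Steady-state biomass mass balance: V·X·(1 + k_d·θ_c) = Y·Q·(S₀ − S)·θ_c, so V = 0.566 × 1450 × (1740 − 25.9) × 7.44 / [2790 × (1 + 0.0965 × 7.44)] = 1.05×10^7 / 4793 = 2184 m³.
Hydraulic retention time τ = V/Q = 2184 / 1450 = 1.506 d = 36.14 h.

τ ≈ 36.1 h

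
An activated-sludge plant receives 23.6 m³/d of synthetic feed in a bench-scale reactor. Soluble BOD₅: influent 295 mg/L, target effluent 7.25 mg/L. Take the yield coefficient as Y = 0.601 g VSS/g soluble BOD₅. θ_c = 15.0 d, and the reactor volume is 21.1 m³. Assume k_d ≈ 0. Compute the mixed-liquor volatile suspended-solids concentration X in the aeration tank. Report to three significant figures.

X ≈ 2900 mg/L

From V·X = Y·Q·(S₀ − S)·θ_c (decay neglected): X = 0.601 × 23.6 × (295 − 7.25) × 15.0 / 21.1 = 2901 mg/L.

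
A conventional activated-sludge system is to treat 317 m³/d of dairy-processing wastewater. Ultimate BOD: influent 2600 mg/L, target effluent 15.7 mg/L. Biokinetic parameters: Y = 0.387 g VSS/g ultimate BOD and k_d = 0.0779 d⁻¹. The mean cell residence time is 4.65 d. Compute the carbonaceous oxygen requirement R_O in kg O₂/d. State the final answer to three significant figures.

R_O ≈ 489 kg O₂/d

Correct the yield for decay: Y_obs = Y/(1 + k_d θ_c) = 0.387 / (1 + 0.0779 × 4.65) = 0.387 / 1.362 = 0.2841.
Substrate removed = Q·(S₀ − S) = 317 m³/d × (2600 − 15.7) g/m³ = 8.19×10^5 g/d = 819.2 kg/d.
Net sludge production P_X = 0.2841 × 819.2 = 232.7 kg VSS/d.
R_O = Q·(S₀ − S) − 1.42·P_X = 819.2 − 1.42 × 232.7 = 488.7 kg O₂/d.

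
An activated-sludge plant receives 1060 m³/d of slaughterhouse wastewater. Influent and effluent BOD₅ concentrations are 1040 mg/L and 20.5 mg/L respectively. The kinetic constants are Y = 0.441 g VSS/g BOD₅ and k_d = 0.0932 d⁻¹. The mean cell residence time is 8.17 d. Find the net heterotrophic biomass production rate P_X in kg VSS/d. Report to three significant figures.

P_X ≈ 271 kg VSS/d

Correct the yield for decay: Y_obs = Y/(1 + k_d θ_c) = 0.441 / (1 + 0.0932 × 8.17) = 0.441 / 1.761 = 0.2504.
ΔS = 1040 − 20.5 = 1020 mg/L, so the substrate removal rate is 1060 × 1020/1000 = 1081 kg BOD₅/d.
P_X = Y_obs · Q(S₀ − S) = 0.2504 × 1081 = 270.6 kg VSS/d.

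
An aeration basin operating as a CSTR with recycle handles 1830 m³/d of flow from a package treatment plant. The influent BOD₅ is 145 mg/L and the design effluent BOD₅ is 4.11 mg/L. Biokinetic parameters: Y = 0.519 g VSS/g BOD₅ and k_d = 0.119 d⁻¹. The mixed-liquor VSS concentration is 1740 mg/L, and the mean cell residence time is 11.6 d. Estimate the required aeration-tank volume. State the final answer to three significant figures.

V ≈ 375 m³

Steady-state biomass mass balance: V·X·(1 + k_d·θ_c) = Y·Q·(S₀ − S)·θ_c, so V = 0.519 × 1830 × (145 − 4.11) × 11.6 / [1740 × (1 + 0.119 × 11.6)] = 1.55×10^6 / 4142 = 374.8 m³.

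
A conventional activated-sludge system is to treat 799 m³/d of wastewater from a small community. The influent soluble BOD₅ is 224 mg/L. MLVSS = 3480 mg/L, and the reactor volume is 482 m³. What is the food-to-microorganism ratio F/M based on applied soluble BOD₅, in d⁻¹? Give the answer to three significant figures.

F/M = applied load / biomass = Q·S₀/(V·X) = 799 × 224 / (482.0 × 3480) = 0.1067 d⁻¹.

F/M ≈ 0.107 d⁻¹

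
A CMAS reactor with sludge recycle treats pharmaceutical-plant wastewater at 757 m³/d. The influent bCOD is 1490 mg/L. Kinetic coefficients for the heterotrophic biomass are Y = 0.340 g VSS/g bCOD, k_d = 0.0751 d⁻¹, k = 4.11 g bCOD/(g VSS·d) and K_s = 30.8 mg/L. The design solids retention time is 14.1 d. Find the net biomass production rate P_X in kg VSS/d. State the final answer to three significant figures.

P_X ≈ 186 kg VSS/d

Effluent substrate depends only on kinetics and SRT: S = K_s(1 + k_d θ_c) / [θ_c(Yk − k_d) − 1] = 30.8 × (1 + 0.0751 × 14.1) / [14.1 × (0.340 × 4.11 − 0.0751) − 1] = 63.41 / 17.64 = 3.594 mg/L.
Correct the yield for decay: Y_obs = Y/(1 + k_d θ_c) = 0.340 / (1 + 0.0751 × 14.1) = 0.340 / 2.059 = 0.1651.
Q·(S₀ − S) = 757 × (1490 − 3.59) × 10⁻³ = 1125 kg/d removed.
So the net sludge growth is P_X = 0.1651 × 1125 = 185.8 kg VSS/d.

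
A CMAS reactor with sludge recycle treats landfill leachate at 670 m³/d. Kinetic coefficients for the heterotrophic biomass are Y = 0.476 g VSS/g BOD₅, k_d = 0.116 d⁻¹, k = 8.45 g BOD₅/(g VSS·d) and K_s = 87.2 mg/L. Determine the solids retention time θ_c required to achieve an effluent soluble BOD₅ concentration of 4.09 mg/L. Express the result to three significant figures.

From 1/θ_c = Y·k·S/(K_s + S) − k_d: Y·k·S/(K_s+S) = 0.476 × 8.45 × 4.09 / (87.2 + 4.09) = 0.1802 d⁻¹.
θ_c = 1/(μ − k_d) = 1/(0.1802 − 0.116) = 1/0.06420 = 15.58 d.

θ_c ≈ 15.6 d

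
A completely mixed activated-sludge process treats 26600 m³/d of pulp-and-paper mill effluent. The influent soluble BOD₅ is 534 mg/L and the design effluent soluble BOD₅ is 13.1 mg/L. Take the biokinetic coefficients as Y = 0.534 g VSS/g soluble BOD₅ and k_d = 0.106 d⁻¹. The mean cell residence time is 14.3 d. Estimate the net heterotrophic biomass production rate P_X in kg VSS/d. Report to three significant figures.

P_X ≈ 2940 kg VSS/d

Correct the yield for decay: Y_obs = Y/(1 + k_d θ_c) = 0.534 / (1 + 0.106 × 14.3) = 0.534 / 2.516 = 0.2123.
Mass of soluble BOD₅ removed per day: Q(S₀ − S) = 26600 × 520.9 g/m³ = 13856 kg/d.
Biomass produced: P_X = Y_obs·Q·ΔS = 0.2123 × 13856 ≈ 2941 kg VSS/d.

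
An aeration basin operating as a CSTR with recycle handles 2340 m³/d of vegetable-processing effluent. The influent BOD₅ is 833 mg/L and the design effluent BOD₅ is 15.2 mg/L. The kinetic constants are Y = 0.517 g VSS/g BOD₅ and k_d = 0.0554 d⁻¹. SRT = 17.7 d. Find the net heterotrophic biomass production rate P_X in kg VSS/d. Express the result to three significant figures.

P_X ≈ 500 kg VSS/d

Observed yield with endogenous decay: Y_obs = Y / (1 + k_d·θ_c) = 0.517 / (1 + 0.0554 × 17.7) = 0.517 / 1.981 = 0.2610 g VSS/g BOD₅.
ΔS = 833 − 15.2 = 817.8 mg/L, so the substrate removal rate is 2340 × 817.8/1000 = 1914 kg BOD₅/d.
Net biomass production P_X = Y_obs × Q·(S₀ − S) = 0.2610 × 1914 = 499.5 kg VSS/d.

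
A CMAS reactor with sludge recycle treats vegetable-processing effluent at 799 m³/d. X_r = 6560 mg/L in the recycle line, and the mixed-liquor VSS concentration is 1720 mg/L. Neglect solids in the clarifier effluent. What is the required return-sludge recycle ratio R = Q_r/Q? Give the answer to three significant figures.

Solids balance on the clarifier gives (1+R)X = R·X_r, so R = X/(X_r − X) = 1720 / (6560 − 1720) = 0.3554.

R ≈ 0.355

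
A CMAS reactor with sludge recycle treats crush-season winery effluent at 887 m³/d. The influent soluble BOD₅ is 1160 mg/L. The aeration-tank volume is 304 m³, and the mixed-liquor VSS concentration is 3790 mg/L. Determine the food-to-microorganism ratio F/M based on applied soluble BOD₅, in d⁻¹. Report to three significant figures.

Food-to-microorganism ratio F/M = Q S₀ / (V X) = 887 × 1160 / (304.0 × 3790) = 0.8930 d⁻¹.

F/M ≈ 0.893 d⁻¹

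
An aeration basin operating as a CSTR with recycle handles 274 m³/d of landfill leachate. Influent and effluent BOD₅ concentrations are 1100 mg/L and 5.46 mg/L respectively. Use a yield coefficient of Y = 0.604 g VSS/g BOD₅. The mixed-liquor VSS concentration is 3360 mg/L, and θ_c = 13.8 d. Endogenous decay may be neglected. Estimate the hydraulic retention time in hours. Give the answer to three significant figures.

τ ≈ 65.2 h

V·X = Y·Q·ΔS·θ_c gives V = 0.604 × 274 × (1100 − 5.46) × 13.8 / 3360 = 744.0 m³.
HRT = V/Q = 744.0 m³ / 274 m³·d⁻¹ = 2.715 d × 24 = 65.17 h.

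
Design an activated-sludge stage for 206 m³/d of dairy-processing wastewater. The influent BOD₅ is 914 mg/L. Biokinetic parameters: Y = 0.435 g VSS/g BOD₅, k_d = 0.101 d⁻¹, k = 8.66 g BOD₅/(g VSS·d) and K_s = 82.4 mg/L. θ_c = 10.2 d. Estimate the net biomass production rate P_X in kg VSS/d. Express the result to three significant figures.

From the Monod/SRT balance for a CMAS, S = K_s·(1+k_d θ_c)/[θ_c·(Y k − k_d) − 1] = 82.4 × (1 + 0.101 × 10.2) / [10.2 × (0.435 × 8.66 − 0.101) − 1] = 167.3 / 36.39 = 4.597 mg/L.
Observed yield with endogenous decay: Y_obs = Y / (1 + k_d·θ_c) = 0.435 / (1 + 0.101 × 10.2) = 0.435 / 2.030 = 0.2143 g VSS/g BOD₅.
Substrate removed = Q·(S₀ − S) = 206 m³/d × (914 − 4.60) g/m³ = 1.87×10^5 g/d = 187.3 kg/d.
So the net sludge growth is P_X = 0.2143 × 187.3 = 40.14 kg VSS/d.

P_X ≈ 40.1 kg VSS/d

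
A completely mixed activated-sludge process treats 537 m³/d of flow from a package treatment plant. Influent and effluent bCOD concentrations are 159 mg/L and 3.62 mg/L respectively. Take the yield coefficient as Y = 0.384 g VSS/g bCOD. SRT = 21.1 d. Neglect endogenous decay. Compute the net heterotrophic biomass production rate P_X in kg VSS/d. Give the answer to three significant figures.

Since k_d ≈ 0, Y_obs = Y = 0.384 g VSS/g bCOD.
Q·(S₀ − S) = 537 × (159 − 3.62) × 10⁻³ = 83.44 kg/d removed.
Net biomass production P_X = Y_obs × Q·(S₀ − S) = 0.3840 × 83.44 = 32.04 kg VSS/d.

P_X ≈ 32.0 kg VSS/d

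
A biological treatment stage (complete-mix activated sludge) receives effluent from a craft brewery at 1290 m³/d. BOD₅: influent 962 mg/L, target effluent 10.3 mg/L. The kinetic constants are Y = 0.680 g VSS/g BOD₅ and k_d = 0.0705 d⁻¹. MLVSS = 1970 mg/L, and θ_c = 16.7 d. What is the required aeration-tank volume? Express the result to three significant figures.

V ≈ 3250 m³

Steady-state biomass mass balance: V·X·(1 + k_d·θ_c) = Y·Q·(S₀ − S)·θ_c, so V = 0.680 × 1290 × (962 − 10.3) × 16.7 / [1970 × (1 + 0.0705 × 16.7)] = 1.39×10^7 / 4289 = 3250 m³.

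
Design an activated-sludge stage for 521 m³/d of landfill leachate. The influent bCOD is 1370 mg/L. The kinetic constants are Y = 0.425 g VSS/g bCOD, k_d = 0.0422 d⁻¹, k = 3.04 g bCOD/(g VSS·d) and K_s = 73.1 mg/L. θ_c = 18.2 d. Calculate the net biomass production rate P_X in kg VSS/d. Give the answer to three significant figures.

P_X ≈ 171 kg VSS/d

For a completely mixed reactor with recycle the Lawrence–McCarty relation gives S = K_s·(1 + k_d·θ_c) / [θ_c·(Y·k − k_d) − 1] = 73.1 × (1 + 0.0422 × 18.2) / [18.2 × (0.425 × 3.04 − 0.0422) − 1] = 129.2 / 21.75 = 5.943 mg/L.
Y_obs = Y / (1 + k_d θ_c) = 0.425 / (1 + 0.0422 × 18.2) = 0.425 / 1.768 = 0.2404.
ΔS = 1370 − 5.94 = 1364 mg/L, so the substrate removal rate is 521 × 1364/1000 = 710.7 kg bCOD/d.
So the net sludge growth is P_X = 0.2404 × 710.7 = 170.8 kg VSS/d.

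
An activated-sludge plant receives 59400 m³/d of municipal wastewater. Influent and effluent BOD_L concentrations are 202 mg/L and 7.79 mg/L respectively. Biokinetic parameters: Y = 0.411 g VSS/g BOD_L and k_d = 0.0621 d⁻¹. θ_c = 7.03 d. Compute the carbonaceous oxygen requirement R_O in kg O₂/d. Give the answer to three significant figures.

R_O ≈ 6850 kg O₂/d

Y_obs = Y / (1 + k_d θ_c) = 0.411 / (1 + 0.0621 × 7.03) = 0.411 / 1.437 = 0.2861.
Q·(S₀ − S) = 59400 × (202 − 7.79) × 10⁻³ = 11536 kg/d removed.
P_X = Y_obs·Q·(S₀ − S) = 0.2861 × 11536 = 3300 kg VSS/d.
R_O = Q·(S₀ − S) − 1.42·P_X = 11536 − 1.42 × 3300 = 6849 kg O₂/d.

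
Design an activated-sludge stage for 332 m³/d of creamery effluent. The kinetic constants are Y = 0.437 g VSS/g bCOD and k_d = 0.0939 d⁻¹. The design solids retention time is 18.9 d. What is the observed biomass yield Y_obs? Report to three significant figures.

Y_obs = Y / (1 + k_d θ_c) = 0.437 / (1 + 0.0939 × 18.9) = 0.437 / 2.775 = 0.1575.

Y_obs ≈ 0.157 g VSS/g bCOD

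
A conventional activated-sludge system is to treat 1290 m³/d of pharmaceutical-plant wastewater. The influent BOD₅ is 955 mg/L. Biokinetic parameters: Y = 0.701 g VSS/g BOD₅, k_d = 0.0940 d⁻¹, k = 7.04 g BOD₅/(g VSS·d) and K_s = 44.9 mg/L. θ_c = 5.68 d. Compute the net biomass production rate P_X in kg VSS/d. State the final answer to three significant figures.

P_X ≈ 561 kg VSS/d

For a completely mixed reactor with recycle the Lawrence–McCarty relation gives S = K_s·(1 + k_d·θ_c) / [θ_c·(Y·k − k_d) − 1] = 44.9 × (1 + 0.0940 × 5.68) / [5.68 × (0.701 × 7.04 − 0.0940) − 1] = 68.87 / 26.50 = 2.599 mg/L.
Correct the yield for decay: Y_obs = Y/(1 + k_d θ_c) = 0.701 / (1 + 0.0940 × 5.68) = 0.701 / 1.534 = 0.4570.
Mass of BOD₅ removed per day: Q(S₀ − S) = 1290 × 952.4 g/m³ = 1229 kg/d.
Biomass produced: P_X = Y_obs·Q·ΔS = 0.4570 × 1229 ≈ 561.5 kg VSS/d.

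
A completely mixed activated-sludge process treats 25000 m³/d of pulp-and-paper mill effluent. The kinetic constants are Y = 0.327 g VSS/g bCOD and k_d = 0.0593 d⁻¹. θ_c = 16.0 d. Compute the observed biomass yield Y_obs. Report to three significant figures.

Y_obs ≈ 0.168 g VSS/g bCOD

Y_obs = Y / (1 + k_d θ_c) = 0.327 / (1 + 0.0593 × 16.0) = 0.327 / 1.949 = 0.1678.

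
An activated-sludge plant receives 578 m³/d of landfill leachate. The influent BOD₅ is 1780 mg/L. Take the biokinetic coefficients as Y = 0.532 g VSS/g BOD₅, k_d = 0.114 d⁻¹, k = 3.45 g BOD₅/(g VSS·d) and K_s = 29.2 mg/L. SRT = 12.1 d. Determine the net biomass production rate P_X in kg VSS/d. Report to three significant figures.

From the Monod/SRT balance for a CMAS, S = K_s·(1+k_d θ_c)/[θ_c·(Y k − k_d) − 1] = 29.2 × (1 + 0.114 × 12.1) / [12.1 × (0.532 × 3.45 − 0.114) − 1] = 69.48 / 19.83 = 3.504 mg/L.
The observed yield is Y_obs = Y/(1 + k_d·θ_c) = 0.532 / (1 + 0.114 × 12.1) = 0.532 / 2.379 = 0.2236 g VSS per g BOD₅ removed.
Q·(S₀ − S) = 578 × (1780 − 3.50) × 10⁻³ = 1027 kg/d removed.
Biomass produced: P_X = Y_obs·Q·ΔS = 0.2236 × 1027 ≈ 229.6 kg VSS/d.

P_X ≈ 230 kg VSS/d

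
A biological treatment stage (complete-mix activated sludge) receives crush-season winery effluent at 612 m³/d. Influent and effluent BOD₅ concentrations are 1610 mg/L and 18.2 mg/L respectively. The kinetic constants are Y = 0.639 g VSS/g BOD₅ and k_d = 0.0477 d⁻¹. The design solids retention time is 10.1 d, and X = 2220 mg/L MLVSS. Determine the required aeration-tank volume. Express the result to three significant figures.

V ≈ 1910 m³

Steady-state biomass mass balance: V·X·(1 + k_d·θ_c) = Y·Q·(S₀ − S)·θ_c, so V = 0.639 × 612 × (1610 − 18.2) × 10.1 / [2220 × (1 + 0.0477 × 10.1)] = 6.29×10^6 / 3290 = 1911 m³.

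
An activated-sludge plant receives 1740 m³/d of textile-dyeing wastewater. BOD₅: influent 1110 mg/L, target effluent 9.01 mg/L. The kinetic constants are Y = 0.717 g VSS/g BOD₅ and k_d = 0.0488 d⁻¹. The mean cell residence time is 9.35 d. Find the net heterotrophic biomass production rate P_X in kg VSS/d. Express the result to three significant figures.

P_X ≈ 943 kg VSS/d

Observed yield with endogenous decay: Y_obs = Y / (1 + k_d·θ_c) = 0.717 / (1 + 0.0488 × 9.35) = 0.717 / 1.456 = 0.4924 g VSS/g BOD₅.
Q·(S₀ − S) = 1740 × (1110 − 9.01) × 10⁻³ = 1916 kg/d removed.
Biomass produced: P_X = Y_obs·Q·ΔS = 0.4924 × 1916 ≈ 943.2 kg VSS/d.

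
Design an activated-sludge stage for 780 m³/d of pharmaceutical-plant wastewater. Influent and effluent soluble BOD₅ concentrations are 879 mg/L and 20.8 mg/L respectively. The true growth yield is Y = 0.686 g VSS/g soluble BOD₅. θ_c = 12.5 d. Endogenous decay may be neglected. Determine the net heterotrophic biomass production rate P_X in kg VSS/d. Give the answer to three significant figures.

P_X ≈ 459 kg VSS/d

No decay correction is needed, so Y_obs = Y = 0.686.
Q·(S₀ − S) = 780 × (879 − 20.8) × 10⁻³ = 669.4 kg/d removed.
Net biomass production P_X = Y_obs × Q·(S₀ − S) = 0.6860 × 669.4 = 459.2 kg VSS/d.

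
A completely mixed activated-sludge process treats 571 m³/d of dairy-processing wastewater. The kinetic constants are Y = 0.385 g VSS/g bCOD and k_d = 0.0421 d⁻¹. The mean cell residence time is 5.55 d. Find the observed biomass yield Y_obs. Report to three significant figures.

Y_obs ≈ 0.312 g VSS/g bCOD

Y_obs = Y / (1 + k_d θ_c) = 0.385 / (1 + 0.0421 × 5.55) = 0.385 / 1.234 = 0.3121.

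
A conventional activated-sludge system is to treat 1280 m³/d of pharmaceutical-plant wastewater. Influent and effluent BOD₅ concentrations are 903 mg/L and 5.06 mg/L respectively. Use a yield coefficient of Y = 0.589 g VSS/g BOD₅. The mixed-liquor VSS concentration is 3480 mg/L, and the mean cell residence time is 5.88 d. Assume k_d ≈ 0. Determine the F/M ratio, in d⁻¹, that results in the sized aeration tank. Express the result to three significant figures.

F/M ≈ 0.290 d⁻¹

Biomass mass balance (decay neglected): V·X = Y·Q·(S₀ − S)·θ_c, so V = 0.589 × 1280 × (903 − 5.06) × 5.88 / 3480 = 1144 m³.
F/M = applied load / biomass = Q·S₀/(V·X) = 1280 × 903 / (1144 × 3480) = 0.2904 d⁻¹.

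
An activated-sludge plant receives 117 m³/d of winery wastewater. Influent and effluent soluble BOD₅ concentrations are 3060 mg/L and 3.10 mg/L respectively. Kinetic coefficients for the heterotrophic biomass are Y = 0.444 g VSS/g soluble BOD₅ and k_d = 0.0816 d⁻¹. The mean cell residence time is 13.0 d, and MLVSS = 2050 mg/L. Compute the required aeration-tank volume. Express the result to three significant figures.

V ≈ 489 m³

Steady-state biomass mass balance: V·X·(1 + k_d·θ_c) = Y·Q·(S₀ − S)·θ_c, so V = 0.444 × 117 × (3060 − 3.10) × 13.0 / [2050 × (1 + 0.0816 × 13.0)] = 2.06×10^6 / 4225 = 488.7 m³.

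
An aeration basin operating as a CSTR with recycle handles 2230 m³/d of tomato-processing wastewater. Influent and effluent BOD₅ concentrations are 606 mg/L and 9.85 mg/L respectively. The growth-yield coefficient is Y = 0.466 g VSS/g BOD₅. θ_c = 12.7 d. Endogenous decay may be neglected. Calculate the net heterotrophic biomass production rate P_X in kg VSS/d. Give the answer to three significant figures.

P_X ≈ 620 kg VSS/d

With endogenous decay neglected, the observed yield equals the true yield: Y_obs = Y = 0.466 g VSS/g BOD₅.
ΔS = 606 − 9.85 = 596.1 mg/L, so the substrate removal rate is 2230 × 596.1/1000 = 1329 kg BOD₅/d.
P_X = Y_obs · Q(S₀ − S) = 0.4660 × 1329 = 619.5 kg VSS/d.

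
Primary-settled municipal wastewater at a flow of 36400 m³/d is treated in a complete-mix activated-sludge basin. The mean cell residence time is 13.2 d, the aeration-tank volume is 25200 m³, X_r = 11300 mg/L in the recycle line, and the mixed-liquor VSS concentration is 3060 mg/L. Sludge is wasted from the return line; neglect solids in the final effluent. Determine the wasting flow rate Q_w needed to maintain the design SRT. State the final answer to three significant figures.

Q_w ≈ 517 m³/d

θ_c = V·X/(Q_w·X_r) when wasting from the recycle, so Q_w = V·X/(θ_c·X_r) = 25200 × 3060 / (13.2 × 11300) = 517.0 m³/d.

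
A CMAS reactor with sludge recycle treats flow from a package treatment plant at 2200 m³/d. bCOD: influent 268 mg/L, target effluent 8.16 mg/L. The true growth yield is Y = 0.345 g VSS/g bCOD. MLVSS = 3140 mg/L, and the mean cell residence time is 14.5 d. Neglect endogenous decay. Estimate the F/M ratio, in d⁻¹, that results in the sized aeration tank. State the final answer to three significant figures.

Biomass mass balance (decay neglected): V·X = Y·Q·(S₀ − S)·θ_c, so V = 0.345 × 2200 × (268 − 8.16) × 14.5 / 3140 = 910.7 m³.
Food-to-microorganism ratio F/M = Q S₀ / (V X) = 2200 × 268 / (910.7 × 3140) = 0.2062 d⁻¹.

F/M ≈ 0.206 d⁻¹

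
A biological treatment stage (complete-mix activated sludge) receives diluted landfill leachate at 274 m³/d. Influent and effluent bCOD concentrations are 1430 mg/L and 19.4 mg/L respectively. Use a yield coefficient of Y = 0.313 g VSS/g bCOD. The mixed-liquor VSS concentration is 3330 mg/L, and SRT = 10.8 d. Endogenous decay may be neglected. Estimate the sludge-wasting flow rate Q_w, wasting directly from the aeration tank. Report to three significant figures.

With k_d = 0 the design equation reduces to V = Y Q (S₀−S) θ_c / X = 0.313 × 274 × (1430 − 19.4) × 10.8 / 3330 = 392.4 m³.
Wasting from the aeration tank: Q_w = V / θ_c = 392.4 / 10.8 = 36.33 m³/d.

Q_w ≈ 36.3 m³/d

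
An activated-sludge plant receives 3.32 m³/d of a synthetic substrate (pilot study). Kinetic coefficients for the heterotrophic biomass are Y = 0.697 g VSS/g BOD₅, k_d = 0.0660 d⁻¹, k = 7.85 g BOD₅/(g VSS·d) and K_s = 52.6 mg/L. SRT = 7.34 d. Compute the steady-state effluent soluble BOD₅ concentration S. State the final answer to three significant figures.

S ≈ 2.02 mg/L

For a completely mixed reactor with recycle the Lawrence–McCarty relation gives S = K_s·(1 + k_d·θ_c) / [θ_c·(Y·k − k_d) − 1] = 52.6 × (1 + 0.0660 × 7.34) / [7.34 × (0.697 × 7.85 − 0.0660) − 1] = 78.08 / 38.68 = 2.019 mg/L.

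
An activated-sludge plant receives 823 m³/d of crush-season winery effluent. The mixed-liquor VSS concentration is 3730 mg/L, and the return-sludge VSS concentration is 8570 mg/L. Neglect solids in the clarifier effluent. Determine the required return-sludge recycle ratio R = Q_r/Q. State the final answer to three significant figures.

R ≈ 0.771

Solids balance on the clarifier gives (1+R)X = R·X_r, so R = X/(X_r − X) = 3730 / (8570 − 3730) = 0.7707.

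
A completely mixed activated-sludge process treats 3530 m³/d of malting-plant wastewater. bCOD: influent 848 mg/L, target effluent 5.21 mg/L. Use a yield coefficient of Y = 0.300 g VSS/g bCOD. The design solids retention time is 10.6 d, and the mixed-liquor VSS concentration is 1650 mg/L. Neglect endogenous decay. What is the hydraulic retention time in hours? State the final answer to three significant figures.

With k_d = 0 the design equation reduces to V = Y Q (S₀−S) θ_c / X = 0.300 × 3530 × (848 − 5.21) × 10.6 / 1650 = 5734 m³.
HRT = V/Q = 5734 m³ / 3530 m³·d⁻¹ = 1.624 d × 24 = 38.98 h.

τ ≈ 39.0 h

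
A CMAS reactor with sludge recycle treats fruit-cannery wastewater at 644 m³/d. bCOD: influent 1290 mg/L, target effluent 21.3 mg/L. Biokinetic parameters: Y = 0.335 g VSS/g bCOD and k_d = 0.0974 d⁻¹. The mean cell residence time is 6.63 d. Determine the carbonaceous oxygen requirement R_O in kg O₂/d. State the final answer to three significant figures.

The observed yield is Y_obs = Y/(1 + k_d·θ_c) = 0.335 / (1 + 0.0974 × 6.63) = 0.335 / 1.646 = 0.2036 g VSS per g bCOD removed.
Q·(S₀ − S) = 644 × (1290 − 21.3) × 10⁻³ = 817.0 kg/d removed.
P_X = Y_obs·Q·(S₀ − S) = 0.2036 × 817.0 = 166.3 kg VSS/d.
Carbonaceous O₂ demand = substrate oxidised − cell-mass equivalent = 817.0 − 1.42 × 166.3 = 580.9 kg O₂/d.

R_O ≈ 581 kg O₂/d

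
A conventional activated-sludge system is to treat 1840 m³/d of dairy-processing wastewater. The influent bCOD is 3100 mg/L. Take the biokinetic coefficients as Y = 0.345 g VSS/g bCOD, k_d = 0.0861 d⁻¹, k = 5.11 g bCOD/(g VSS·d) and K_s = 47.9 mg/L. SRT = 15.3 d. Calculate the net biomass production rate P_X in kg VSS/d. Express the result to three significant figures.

For a completely mixed reactor with recycle the Lawrence–McCarty relation gives S = K_s·(1 + k_d·θ_c) / [θ_c·(Y·k − k_d) − 1] = 47.9 × (1 + 0.0861 × 15.3) / [15.3 × (0.345 × 5.11 − 0.0861) − 1] = 111.0 / 24.66 = 4.502 mg/L.
The observed yield is Y_obs = Y/(1 + k_d·θ_c) = 0.345 / (1 + 0.0861 × 15.3) = 0.345 / 2.317 = 0.1489 g VSS per g bCOD removed.
ΔS = 3100 − 4.50 = 3096 mg/L, so the substrate removal rate is 1840 × 3096/1000 = 5696 kg bCOD/d.
So the net sludge growth is P_X = 0.1489 × 5696 = 848.0 kg VSS/d.

P_X ≈ 848 kg VSS/d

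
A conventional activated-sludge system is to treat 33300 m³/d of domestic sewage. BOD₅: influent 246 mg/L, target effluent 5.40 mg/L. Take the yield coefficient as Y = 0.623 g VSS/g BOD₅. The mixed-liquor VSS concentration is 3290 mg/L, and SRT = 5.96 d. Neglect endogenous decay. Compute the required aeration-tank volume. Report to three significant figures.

V ≈ 9040 m³

V·X = Y·Q·ΔS·θ_c gives V = 0.623 × 33300 × (246 − 5.40) × 5.96 / 3290 = 9042 m³.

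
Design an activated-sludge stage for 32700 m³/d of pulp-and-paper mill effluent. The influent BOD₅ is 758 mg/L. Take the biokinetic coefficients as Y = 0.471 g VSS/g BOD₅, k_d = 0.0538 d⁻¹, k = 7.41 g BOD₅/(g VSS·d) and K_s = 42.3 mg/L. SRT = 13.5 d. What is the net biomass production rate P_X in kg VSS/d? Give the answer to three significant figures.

For a completely mixed reactor with recycle the Lawrence–McCarty relation gives S = K_s·(1 + k_d·θ_c) / [θ_c·(Y·k − k_d) − 1] = 42.3 × (1 + 0.0538 × 13.5) / [13.5 × (0.471 × 7.41 − 0.0538) − 1] = 73.02 / 45.39 = 1.609 mg/L.
The observed yield is Y_obs = Y/(1 + k_d·θ_c) = 0.471 / (1 + 0.0538 × 13.5) = 0.471 / 1.726 = 0.2728 g VSS per g BOD₅ removed.
ΔS = 758 − 1.61 = 756.4 mg/L, so the substrate removal rate is 32700 × 756.4/1000 = 24734 kg BOD₅/d.
Net biomass production P_X = Y_obs × Q·(S₀ − S) = 0.2728 × 24734 = 6748 kg VSS/d.

P_X ≈ 6750 kg VSS/d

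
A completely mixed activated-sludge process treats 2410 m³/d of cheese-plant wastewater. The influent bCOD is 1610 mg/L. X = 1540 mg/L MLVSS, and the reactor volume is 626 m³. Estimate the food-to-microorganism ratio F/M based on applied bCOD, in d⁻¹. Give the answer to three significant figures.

F/M ≈ 4.02 d⁻¹

F/M = applied load / biomass = Q·S₀/(V·X) = 2410 × 1610 / (626.0 × 1540) = 4.025 d⁻¹.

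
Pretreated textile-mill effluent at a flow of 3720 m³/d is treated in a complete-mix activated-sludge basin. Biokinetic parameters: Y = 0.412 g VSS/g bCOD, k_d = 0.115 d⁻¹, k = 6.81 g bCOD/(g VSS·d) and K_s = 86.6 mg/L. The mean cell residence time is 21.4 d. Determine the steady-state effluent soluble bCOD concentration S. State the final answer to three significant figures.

S ≈ 5.30 mg/L

For a completely mixed reactor with recycle the Lawrence–McCarty relation gives S = K_s·(1 + k_d·θ_c) / [θ_c·(Y·k − k_d) − 1] = 86.6 × (1 + 0.115 × 21.4) / [21.4 × (0.412 × 6.81 − 0.115) − 1] = 299.7 / 56.58 = 5.297 mg/L.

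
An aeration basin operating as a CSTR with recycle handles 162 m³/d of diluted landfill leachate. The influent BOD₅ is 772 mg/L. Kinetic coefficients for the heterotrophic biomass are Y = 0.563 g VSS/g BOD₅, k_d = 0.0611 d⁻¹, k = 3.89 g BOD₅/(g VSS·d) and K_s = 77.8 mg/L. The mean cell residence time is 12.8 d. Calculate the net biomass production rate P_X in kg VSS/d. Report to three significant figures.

For a completely mixed reactor with recycle the Lawrence–McCarty relation gives S = K_s·(1 + k_d·θ_c) / [θ_c·(Y·k − k_d) − 1] = 77.8 × (1 + 0.0611 × 12.8) / [12.8 × (0.563 × 3.89 − 0.0611) − 1] = 138.6 / 26.25 = 5.282 mg/L.
The observed yield is Y_obs = Y/(1 + k_d·θ_c) = 0.563 / (1 + 0.0611 × 12.8) = 0.563 / 1.782 = 0.3159 g VSS per g BOD₅ removed.
Q·(S₀ − S) = 162 × (772 − 5.28) × 10⁻³ = 124.2 kg/d removed.
P_X = Y_obs · Q(S₀ − S) = 0.3159 × 124.2 = 39.24 kg VSS/d.

P_X ≈ 39.2 kg VSS/d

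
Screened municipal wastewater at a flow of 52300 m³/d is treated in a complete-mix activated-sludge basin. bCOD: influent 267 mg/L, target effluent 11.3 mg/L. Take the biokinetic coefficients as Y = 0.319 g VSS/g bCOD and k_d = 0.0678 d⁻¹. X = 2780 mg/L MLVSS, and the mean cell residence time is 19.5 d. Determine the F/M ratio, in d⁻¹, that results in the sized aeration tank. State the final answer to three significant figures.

F/M ≈ 0.390 d⁻¹

Rearranging the biomass balance for a CMAS with decay, V = Y·Q·ΔS·θ_c / [X·(1+k_d θ_c)] = 0.319 × 52300 × (267 − 11.3) × 19.5 / [2780 × (1 + 0.0678 × 19.5)] = 8.32×10^7 / 6455 = 12886 m³.
F/M = applied load / biomass = Q·S₀/(V·X) = 52300 × 267 / (12886 × 2780) = 0.3898 d⁻¹.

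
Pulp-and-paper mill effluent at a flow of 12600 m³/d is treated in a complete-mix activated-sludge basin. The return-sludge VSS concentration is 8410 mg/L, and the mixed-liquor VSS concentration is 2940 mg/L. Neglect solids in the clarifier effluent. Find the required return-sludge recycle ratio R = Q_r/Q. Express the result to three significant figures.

Solids balance on the clarifier gives (1+R)X = R·X_r, so R = X/(X_r − X) = 2940 / (8410 − 2940) = 0.5375.

R ≈ 0.537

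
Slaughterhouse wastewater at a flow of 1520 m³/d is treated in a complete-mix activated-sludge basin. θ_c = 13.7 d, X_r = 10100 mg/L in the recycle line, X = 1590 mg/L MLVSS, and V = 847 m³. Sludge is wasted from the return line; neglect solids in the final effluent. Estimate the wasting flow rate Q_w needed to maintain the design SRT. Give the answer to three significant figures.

Wasting from the return line (neglecting effluent solids): Q_w = V·X / (θ_c·X_r) = 847.0 × 1590 / (13.7 × 10100) = 9.733 m³/d.

Q_w ≈ 9.73 m³/d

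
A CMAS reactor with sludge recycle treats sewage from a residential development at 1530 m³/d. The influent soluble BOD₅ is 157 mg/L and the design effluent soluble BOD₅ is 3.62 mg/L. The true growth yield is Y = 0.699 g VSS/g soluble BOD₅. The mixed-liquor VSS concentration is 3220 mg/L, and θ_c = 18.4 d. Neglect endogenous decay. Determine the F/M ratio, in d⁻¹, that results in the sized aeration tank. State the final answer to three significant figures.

Biomass mass balance (decay neglected): V·X = Y·Q·(S₀ − S)·θ_c, so V = 0.699 × 1530 × (157 − 3.62) × 18.4 / 3220 = 937.3 m³.
F/M = applied load / biomass = Q·S₀/(V·X) = 1530 × 157 / (937.3 × 3220) = 0.07959 d⁻¹.

F/M ≈ 0.0796 d⁻¹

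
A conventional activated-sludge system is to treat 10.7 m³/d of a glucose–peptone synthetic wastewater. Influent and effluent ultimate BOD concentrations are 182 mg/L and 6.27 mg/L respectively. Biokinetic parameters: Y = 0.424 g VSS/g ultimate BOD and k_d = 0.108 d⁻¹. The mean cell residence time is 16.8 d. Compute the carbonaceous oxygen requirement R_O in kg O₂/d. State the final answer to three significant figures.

Observed yield with endogenous decay: Y_obs = Y / (1 + k_d·θ_c) = 0.424 / (1 + 0.108 × 16.8) = 0.424 / 2.814 = 0.1507 g VSS/g ultimate BOD.
ΔS = 182 − 6.27 = 175.7 mg/L, so the substrate removal rate is 10.7 × 175.7/1000 = 1.880 kg ultimate BOD/d.
Biomass synthesised: P_X = Y_obs × 1.880 = 0.2833 kg VSS/d.
Carbonaceous O₂ demand = substrate oxidised − cell-mass equivalent = 1.880 − 1.42 × 0.2833 = 1.478 kg O₂/d.

R_O ≈ 1.48 kg O₂/d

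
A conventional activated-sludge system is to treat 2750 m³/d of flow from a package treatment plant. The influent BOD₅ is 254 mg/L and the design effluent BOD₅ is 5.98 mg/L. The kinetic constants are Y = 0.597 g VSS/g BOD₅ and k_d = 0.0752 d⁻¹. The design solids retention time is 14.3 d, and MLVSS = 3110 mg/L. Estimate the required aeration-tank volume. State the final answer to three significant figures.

V ≈ 902 m³

Rearranging the biomass balance for a CMAS with decay, V = Y·Q·ΔS·θ_c / [X·(1+k_d θ_c)] = 0.597 × 2750 × (254 − 5.98) × 14.3 / [3110 × (1 + 0.0752 × 14.3)] = 5.82×10^6 / 6454 = 902.1 m³.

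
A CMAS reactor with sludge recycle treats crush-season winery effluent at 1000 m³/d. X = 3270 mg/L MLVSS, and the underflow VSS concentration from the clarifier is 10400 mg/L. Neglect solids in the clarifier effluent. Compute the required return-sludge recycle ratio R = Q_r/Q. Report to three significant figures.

Mass balance around the secondary clarifier (neglecting effluent solids): R = X / (X_r − X) = 3270 / (10400 − 3270) = 0.4586.

R ≈ 0.459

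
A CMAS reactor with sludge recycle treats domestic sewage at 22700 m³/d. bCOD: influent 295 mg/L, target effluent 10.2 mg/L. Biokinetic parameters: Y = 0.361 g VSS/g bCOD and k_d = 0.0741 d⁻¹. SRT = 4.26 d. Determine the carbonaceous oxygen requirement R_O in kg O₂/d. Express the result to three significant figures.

R_O ≈ 3950 kg O₂/d

Correct the yield for decay: Y_obs = Y/(1 + k_d θ_c) = 0.361 / (1 + 0.0741 × 4.26) = 0.361 / 1.316 = 0.2744.
Q·(S₀ − S) = 22700 × (295 − 10.2) × 10⁻³ = 6465 kg/d removed.
P_X = Y_obs·Q·(S₀ − S) = 0.2744 × 6465 = 1774 kg VSS/d.
R_O = Q·(S₀ − S) − 1.42·P_X = 6465 − 1.42 × 1774 = 3946 kg O₂/d.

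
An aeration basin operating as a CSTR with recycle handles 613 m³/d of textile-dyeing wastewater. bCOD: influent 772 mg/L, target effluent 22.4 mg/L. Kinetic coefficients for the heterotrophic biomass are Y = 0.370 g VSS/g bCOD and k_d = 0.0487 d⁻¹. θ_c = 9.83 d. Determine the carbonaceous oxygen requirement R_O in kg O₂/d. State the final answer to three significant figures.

The observed yield is Y_obs = Y/(1 + k_d·θ_c) = 0.370 / (1 + 0.0487 × 9.83) = 0.370 / 1.479 = 0.2502 g VSS per g bCOD removed.
ΔS = 772 − 22.4 = 749.6 mg/L, so the substrate removal rate is 613 × 749.6/1000 = 459.5 kg bCOD/d.
Net sludge production P_X = 0.2502 × 459.5 = 115.0 kg VSS/d.
R_O = Q·(S₀ − S) − 1.42·P_X = 459.5 − 1.42 × 115.0 = 296.2 kg O₂/d.

R_O ≈ 296 kg O₂/d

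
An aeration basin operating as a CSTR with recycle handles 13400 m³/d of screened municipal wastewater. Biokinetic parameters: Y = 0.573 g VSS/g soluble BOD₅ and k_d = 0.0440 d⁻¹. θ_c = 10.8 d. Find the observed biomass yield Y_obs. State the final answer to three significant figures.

Y_obs = Y / (1 + k_d θ_c) = 0.573 / (1 + 0.0440 × 10.8) = 0.573 / 1.475 = 0.3884.

Y_obs ≈ 0.388 g VSS/g soluble BOD₅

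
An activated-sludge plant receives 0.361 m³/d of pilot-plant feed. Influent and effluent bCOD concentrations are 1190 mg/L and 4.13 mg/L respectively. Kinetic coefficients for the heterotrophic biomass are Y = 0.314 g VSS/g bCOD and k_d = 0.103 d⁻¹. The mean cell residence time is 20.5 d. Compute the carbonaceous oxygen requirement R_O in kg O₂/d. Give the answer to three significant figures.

Y_obs = Y / (1 + k_d θ_c) = 0.314 / (1 + 0.103 × 20.5) = 0.314 / 3.111 = 0.1009.
Substrate removed = Q·(S₀ − S) = 0.361 m³/d × (1190 − 4.13) g/m³ = 4.28×10^2 g/d = 0.4281 kg/d.
Biomass synthesised: P_X = Y_obs × 0.4281 = 0.04320 kg VSS/d.
R_O = Q·ΔS − 1.42 P_X = 0.4281 − 0.06135 = 0.3668 kg O₂/d.

R_O ≈ 0.367 kg O₂/d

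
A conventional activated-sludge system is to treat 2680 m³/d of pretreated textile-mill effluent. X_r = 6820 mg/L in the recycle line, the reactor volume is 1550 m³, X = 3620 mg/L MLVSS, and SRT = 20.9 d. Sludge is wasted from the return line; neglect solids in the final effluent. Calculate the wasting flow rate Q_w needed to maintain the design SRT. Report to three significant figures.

Q_w ≈ 39.4 m³/d

Wasting from the return line (neglecting effluent solids): Q_w = V·X / (θ_c·X_r) = 1550 × 3620 / (20.9 × 6820) = 39.36 m³/d.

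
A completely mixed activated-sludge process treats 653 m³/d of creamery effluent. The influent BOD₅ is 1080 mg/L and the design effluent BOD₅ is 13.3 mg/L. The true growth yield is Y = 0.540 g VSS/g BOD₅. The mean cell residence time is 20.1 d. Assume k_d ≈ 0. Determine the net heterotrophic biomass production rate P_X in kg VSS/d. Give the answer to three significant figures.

Since k_d ≈ 0, Y_obs = Y = 0.540 g VSS/g BOD₅.
Q·(S₀ − S) = 653 × (1080 − 13.3) × 10⁻³ = 696.6 kg/d removed.
So the net sludge growth is P_X = 0.5400 × 696.6 = 376.1 kg VSS/d.

P_X ≈ 376 kg VSS/d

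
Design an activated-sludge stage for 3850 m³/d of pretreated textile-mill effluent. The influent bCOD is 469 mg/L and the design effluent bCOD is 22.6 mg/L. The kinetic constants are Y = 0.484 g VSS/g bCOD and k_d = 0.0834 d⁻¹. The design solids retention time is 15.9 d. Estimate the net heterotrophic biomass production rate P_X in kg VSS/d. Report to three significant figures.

P_X ≈ 358 kg VSS/d

The observed yield is Y_obs = Y/(1 + k_d·θ_c) = 0.484 / (1 + 0.0834 × 15.9) = 0.484 / 2.326 = 0.2081 g VSS per g bCOD removed.
Mass of bCOD removed per day: Q(S₀ − S) = 3850 × 446.4 g/m³ = 1719 kg/d.
P_X = Y_obs · Q(S₀ − S) = 0.2081 × 1719 = 357.6 kg VSS/d.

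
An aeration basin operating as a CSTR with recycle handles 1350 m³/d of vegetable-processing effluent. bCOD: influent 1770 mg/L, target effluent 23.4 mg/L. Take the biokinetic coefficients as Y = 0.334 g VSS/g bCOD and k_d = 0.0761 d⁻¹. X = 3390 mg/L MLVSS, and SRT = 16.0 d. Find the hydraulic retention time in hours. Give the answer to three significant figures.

τ ≈ 29.8 h

From the SRT design equation V = Y Q (S₀−S) θ_c / [X (1 + k_d θ_c)] = 0.334 × 1350 × (1770 − 23.4) × 16.0 / [3390 × (1 + 0.0761 × 16.0)] = 1.26×10^7 / 7518 = 1676 m³.
HRT = V/Q = 1676 m³ / 1350 m³·d⁻¹ = 1.242 d × 24 = 29.80 h.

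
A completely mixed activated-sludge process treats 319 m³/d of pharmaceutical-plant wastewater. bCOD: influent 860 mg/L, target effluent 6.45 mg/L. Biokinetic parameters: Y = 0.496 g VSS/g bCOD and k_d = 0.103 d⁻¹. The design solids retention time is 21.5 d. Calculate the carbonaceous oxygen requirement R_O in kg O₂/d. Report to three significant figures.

R_O ≈ 213 kg O₂/d

Correct the yield for decay: Y_obs = Y/(1 + k_d θ_c) = 0.496 / (1 + 0.103 × 21.5) = 0.496 / 3.214 = 0.1543.
Q·(S₀ − S) = 319 × (860 − 6.45) × 10⁻³ = 272.3 kg/d removed.
Net sludge production P_X = 0.1543 × 272.3 = 42.01 kg VSS/d.
Carbonaceous O₂ demand = substrate oxidised − cell-mass equivalent = 272.3 − 1.42 × 42.01 = 212.6 kg O₂/d.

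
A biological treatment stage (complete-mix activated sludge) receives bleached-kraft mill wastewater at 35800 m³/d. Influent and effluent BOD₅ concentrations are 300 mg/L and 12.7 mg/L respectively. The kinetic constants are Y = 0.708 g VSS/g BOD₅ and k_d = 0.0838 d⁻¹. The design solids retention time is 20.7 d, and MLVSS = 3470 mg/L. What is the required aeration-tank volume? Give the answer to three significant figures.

V ≈ 15900 m³

Steady-state biomass mass balance: V·X·(1 + k_d·θ_c) = Y·Q·(S₀ − S)·θ_c, so V = 0.708 × 35800 × (300 − 12.7) × 20.7 / [3470 × (1 + 0.0838 × 20.7)] = 1.51×10^8 / 9489 = 15885 m³.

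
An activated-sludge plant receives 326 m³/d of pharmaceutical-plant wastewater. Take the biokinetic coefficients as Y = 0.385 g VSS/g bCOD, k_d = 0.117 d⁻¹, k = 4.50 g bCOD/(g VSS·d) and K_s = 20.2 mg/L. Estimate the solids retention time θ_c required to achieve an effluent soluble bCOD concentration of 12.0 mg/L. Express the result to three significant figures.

Specific growth rate at S = 12.0 mg/L: μ = YkS/(K_s+S) = 0.385·4.50·12.0/(20.2+12.0) = 0.6457 d⁻¹.
θ_c = 1/(μ − k_d) = 1/(0.6457 − 0.117) = 1/0.5287 = 1.892 d.

θ_c ≈ 1.89 d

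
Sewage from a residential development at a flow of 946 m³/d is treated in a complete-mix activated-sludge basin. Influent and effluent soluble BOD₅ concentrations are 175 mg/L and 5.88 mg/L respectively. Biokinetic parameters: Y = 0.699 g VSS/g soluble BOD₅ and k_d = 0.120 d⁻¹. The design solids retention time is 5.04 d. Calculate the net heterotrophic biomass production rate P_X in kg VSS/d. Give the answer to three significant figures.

P_X ≈ 69.7 kg VSS/d

Correct the yield for decay: Y_obs = Y/(1 + k_d θ_c) = 0.699 / (1 + 0.120 × 5.04) = 0.699 / 1.605 = 0.4356.
ΔS = 175 − 5.88 = 169.1 mg/L, so the substrate removal rate is 946 × 169.1/1000 = 160.0 kg soluble BOD₅/d.
Net biomass production P_X = Y_obs × Q·(S₀ − S) = 0.4356 × 160.0 = 69.69 kg VSS/d.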